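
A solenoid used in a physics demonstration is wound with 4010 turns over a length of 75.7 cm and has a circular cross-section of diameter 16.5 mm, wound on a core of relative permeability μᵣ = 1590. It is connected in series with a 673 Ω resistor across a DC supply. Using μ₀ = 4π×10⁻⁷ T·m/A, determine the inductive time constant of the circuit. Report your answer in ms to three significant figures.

τ ≈ 13.5 ms

A = π(d/2)² = π(8.250×10^-3 m)² = 2.138×10^-4 m².
L = μ₀μᵣN²A/ℓ = (4π×10⁻⁷)(1590)(4010)²(2.138×10^-4)/(0.757) = 9.075 H.
τ = L/R = (9.075)/(673) = 1.348×10^-2 s.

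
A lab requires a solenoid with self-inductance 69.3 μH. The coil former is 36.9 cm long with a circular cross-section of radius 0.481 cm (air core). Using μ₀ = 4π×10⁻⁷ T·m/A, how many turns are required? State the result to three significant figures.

N ≈ 529 turns

A = πr² = π(4.810×10^-3 m)² = 7.268×10^-5 m².
From L = μ₀N²A/ℓ, N = √(Lℓ / (μ₀A)).
N = √[(6.930×10^-5)(0.369) / ((4π×10⁻⁷)×7.268×10^-5)] = √(2.800×10^5) ≈ 529.1.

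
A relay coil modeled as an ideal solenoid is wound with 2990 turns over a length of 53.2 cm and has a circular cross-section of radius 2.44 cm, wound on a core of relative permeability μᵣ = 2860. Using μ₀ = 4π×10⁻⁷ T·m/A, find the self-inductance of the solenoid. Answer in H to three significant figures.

A = πr² = π(2.440×10^-2 m)² = 1.870×10^-3 m².
For a long solenoid, L = μ₀μᵣN²A/ℓ.
L = (4π×10⁻⁷)(2860)(2990)²(1.870×10^-3)/(0.532 m) = 113 H.

L ≈ 113 H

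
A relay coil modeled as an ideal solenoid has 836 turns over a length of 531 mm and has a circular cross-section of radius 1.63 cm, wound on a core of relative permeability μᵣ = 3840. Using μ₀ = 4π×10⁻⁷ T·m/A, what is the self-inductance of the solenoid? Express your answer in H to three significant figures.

A = πr² = π(1.630×10^-2 m)² = 8.347×10^-4 m².
For a long solenoid, L = μ₀μᵣN²A/ℓ.
L = (4π×10⁻⁷)(3840)(836)²(8.347×10^-4)/(0.531 m) = 5.301 H.

L ≈ 5.30 H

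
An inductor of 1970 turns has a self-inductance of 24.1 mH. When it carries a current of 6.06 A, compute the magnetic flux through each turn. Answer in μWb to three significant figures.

From L = NΦ_B/I, the flux per turn is Φ_B = LI/N.
Φ_B = (2.410×10^-2 H)(6.06 A)/1970 = 7.414×10^-5 Wb.

Φ_B ≈ 74.1 μWb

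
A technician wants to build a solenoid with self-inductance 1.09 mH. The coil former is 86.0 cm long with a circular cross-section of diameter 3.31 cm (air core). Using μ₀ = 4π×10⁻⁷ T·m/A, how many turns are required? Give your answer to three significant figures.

N ≈ 931 turns

A = π(d/2)² = π(1.655×10^-2 m)² = 8.6049×10^-4 m².
From L = μ₀N²A/ℓ, N = √(Lℓ / (μ₀A)).
N = √[(1.090×10^-3)(0.86) / ((4π×10⁻⁷)×8.6049×10^-4)] = √(8.669×10^5) ≈ 931.1.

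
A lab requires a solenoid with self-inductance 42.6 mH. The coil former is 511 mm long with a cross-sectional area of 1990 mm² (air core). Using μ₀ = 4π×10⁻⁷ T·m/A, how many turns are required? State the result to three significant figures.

A = 1990 mm² = 1.990×10^-3 m².
From L = μ₀N²A/ℓ, N = √(Lℓ / (μ₀A)).
N = √[(4.260×10^-2)(0.511) / ((4π×10⁻⁷)×1.990×10^-3)] = √(8.70498×10^6) ≈ 2950.4.

N ≈ 2950 turns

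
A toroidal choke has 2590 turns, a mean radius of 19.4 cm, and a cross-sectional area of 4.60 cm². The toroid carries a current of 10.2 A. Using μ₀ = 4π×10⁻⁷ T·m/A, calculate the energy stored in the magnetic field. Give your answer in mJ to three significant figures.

U ≈ 165 mJ

L = μ₀N²A/(2πR) = (4π×10⁻⁷)(2590)²(4.600×10^-4)/(2π×0.194) = 3.181×10^-3 H.
U = ½LI² = ½(3.181×10^-3)(10.2)² = 0.16548 J.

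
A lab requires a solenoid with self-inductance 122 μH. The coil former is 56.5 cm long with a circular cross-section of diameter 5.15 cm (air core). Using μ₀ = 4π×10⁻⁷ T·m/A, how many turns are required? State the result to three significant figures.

A = π(d/2)² = π(2.575×10^-2 m)² = 2.083×10^-3 m².
From L = μ₀N²A/ℓ, N = √(Lℓ / (μ₀A)).
N = √[(1.220×10^-4)(0.565) / ((4π×10⁻⁷)×2.083×10^-3)] = √(2.633×10^4) ≈ 162.3.

N ≈ 162 turns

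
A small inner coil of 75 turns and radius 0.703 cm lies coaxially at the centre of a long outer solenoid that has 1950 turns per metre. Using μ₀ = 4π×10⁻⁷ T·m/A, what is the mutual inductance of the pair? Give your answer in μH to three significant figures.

M ≈ 28.5 μH

The outer solenoid produces a uniform field B₁ = μ₀n₁I₁ across the inner coil,
so the flux linkage is N₂Φ = N₂B₁A₂ = μ₀n₁N₂A₂·I₁, giving M = μ₀n₁N₂A₂.
A₂ = πr² = π(7.030×10^-3 m)² = 1.553×10^-4 m².
M = (4π×10⁻⁷)(1950)(75)(1.553×10^-4) = 2.853×10^-5 H.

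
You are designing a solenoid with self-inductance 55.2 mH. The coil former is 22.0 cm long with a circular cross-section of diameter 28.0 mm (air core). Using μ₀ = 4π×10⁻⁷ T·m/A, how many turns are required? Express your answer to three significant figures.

N ≈ 3960 turns

A = π(d/2)² = π(1.400×10^-2 m)² = 6.158×10^-4 m².
From L = μ₀N²A/ℓ, N = √(Lℓ / (μ₀A)).
N = √[(5.520×10^-2)(0.22) / ((4π×10⁻⁷)×6.158×10^-4)] = √(1.569×10^7) ≈ 3961.6.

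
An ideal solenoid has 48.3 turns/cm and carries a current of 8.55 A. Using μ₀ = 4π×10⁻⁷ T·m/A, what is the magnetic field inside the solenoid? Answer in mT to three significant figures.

Inside a long solenoid, B = μ₀nI.
B = (4π×10⁻⁷)(4.830×10^3 m⁻¹)(8.55 A) = 5.189×10^-2 T.

B ≈ 51.9 mT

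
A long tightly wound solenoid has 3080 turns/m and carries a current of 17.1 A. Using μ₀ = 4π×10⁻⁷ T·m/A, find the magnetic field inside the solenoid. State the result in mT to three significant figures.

B ≈ 66.2 mT

Inside a long solenoid, B = μ₀nI.
B = (4π×10⁻⁷)(3.080×10^3 m⁻¹)(17.1 A) = 6.618×10^-2 T.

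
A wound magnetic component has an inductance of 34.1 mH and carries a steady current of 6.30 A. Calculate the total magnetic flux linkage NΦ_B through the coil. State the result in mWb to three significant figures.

NΦ_B ≈ 215 mWb

From L = NΦ_B/I, the flux linkage is NΦ_B = LI.
NΦ_B = (3.410×10^-2 H)(6.30 A) = 0.2148 Wb.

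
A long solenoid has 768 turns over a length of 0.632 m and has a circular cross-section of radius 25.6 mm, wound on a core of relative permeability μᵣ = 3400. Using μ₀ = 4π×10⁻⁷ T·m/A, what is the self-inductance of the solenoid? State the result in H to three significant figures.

L ≈ 8.21 H

A = πr² = π(2.560×10^-2 m)² = 2.059×10^-3 m².
For a long solenoid, L = μ₀μᵣN²A/ℓ.
L = (4π×10⁻⁷)(3400)(768)²(2.059×10^-3)/(0.632 m) = 8.21 H.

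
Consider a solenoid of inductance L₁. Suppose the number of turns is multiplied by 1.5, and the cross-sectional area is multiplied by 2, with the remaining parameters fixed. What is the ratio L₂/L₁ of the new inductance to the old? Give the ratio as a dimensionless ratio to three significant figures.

For a solenoid, L ∝ μᵣN²A/ℓ.
L₂/L₁ = (1.5)^2 × (2) = 4.50.

L₂/L₁ = 4.50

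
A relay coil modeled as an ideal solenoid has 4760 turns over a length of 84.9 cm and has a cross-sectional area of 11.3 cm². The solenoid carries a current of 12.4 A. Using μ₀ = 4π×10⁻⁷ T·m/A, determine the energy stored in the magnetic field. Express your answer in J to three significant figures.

U ≈ 2.91 J

A = 11.3 cm² = 1.130×10^-3 m².
L = μ₀N²A/ℓ = (4π×10⁻⁷)(4760)²(1.130×10^-3)/(0.849) = 3.790×10^-2 H.
U = ½LI² = ½(3.790×10^-2)(12.4)² = 2.913 J.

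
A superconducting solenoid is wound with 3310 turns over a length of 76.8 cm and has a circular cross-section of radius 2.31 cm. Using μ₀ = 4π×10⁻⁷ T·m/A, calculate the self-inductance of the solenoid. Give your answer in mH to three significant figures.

A = πr² = π(2.310×10^-2 m)² = 1.676×10^-3 m².
For a long solenoid, L = μ₀N²A/ℓ.
L = (4π×10⁻⁷)(3310)²(1.676×10^-3)/(0.768 m) = 3.005×10^-2 H.

L ≈ 30.1 mH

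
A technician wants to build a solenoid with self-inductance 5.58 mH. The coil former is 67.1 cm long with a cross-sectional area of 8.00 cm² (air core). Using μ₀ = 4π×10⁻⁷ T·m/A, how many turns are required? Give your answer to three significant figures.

N ≈ 1930 turns

A = 8.00 cm² = 8.000×10^-4 m².
From L = μ₀N²A/ℓ, N = √(Lℓ / (μ₀A)).
N = √[(5.580×10^-3)(0.671) / ((4π×10⁻⁷)×8.000×10^-4)] = √(3.724×10^6) ≈ 1929.9.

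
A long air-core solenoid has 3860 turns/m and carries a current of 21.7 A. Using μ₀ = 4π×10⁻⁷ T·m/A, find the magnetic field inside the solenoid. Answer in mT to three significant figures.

B ≈ 105 mT

Inside a long solenoid, B = μ₀nI.
B = (4π×10⁻⁷)(3.860×10^3 m⁻¹)(21.7 A) = 0.1053 T.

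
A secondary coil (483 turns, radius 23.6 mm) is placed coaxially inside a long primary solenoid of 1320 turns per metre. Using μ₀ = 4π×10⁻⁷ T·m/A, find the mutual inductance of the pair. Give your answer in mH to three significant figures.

M ≈ 1.40 mH

The outer solenoid produces a uniform field B₁ = μ₀n₁I₁ across the inner coil,
so the flux linkage is N₂Φ = N₂B₁A₂ = μ₀n₁N₂A₂·I₁, giving M = μ₀n₁N₂A₂.
A₂ = πr² = π(2.360×10^-2 m)² = 1.750×10^-3 m².
M = (4π×10⁻⁷)(1320)(483)(1.750×10^-3) = 1.402×10^-3 H.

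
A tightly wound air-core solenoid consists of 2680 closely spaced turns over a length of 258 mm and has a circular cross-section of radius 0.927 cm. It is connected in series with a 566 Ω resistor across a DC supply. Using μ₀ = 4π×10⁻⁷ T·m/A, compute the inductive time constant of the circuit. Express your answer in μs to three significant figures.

A = πr² = π(9.270×10^-3 m)² = 2.700×10^-4 m².
L = μ₀N²A/ℓ = (4π×10⁻⁷)(2680)²(2.700×10^-4)/(0.258) = 9.444×10^-3 H.
τ = L/R = (9.444×10^-3)/(566) = 1.669×10^-5 s.

τ ≈ 16.7 μs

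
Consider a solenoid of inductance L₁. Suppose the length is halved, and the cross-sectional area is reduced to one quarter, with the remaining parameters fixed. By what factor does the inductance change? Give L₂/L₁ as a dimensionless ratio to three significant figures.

For a solenoid, L ∝ μᵣN²A/ℓ.
L₂/L₁ = (0.5)^-1 × (0.25) = 0.500.

L₂/L₁ = 0.500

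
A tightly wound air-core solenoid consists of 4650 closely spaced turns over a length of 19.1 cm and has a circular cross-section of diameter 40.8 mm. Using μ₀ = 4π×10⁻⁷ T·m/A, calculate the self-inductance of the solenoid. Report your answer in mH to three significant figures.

L ≈ 186 mH

A = π(d/2)² = π(2.040×10^-2 m)² = 1.307×10^-3 m².
For a long solenoid, L = μ₀N²A/ℓ.
L = (4π×10⁻⁷)(4650)²(1.307×10^-3)/(0.191 m) = 0.186 H.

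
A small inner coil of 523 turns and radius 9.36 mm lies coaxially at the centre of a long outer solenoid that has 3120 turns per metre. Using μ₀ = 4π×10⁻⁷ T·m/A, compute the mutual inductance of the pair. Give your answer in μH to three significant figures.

M ≈ 564 μH

The outer solenoid produces a uniform field B₁ = μ₀n₁I₁ across the inner coil,
so the flux linkage is N₂Φ = N₂B₁A₂ = μ₀n₁N₂A₂·I₁, giving M = μ₀n₁N₂A₂.
A₂ = πr² = π(9.360×10^-3 m)² = 2.752×10^-4 m².
M = (4π×10⁻⁷)(3120)(523)(2.752×10^-4) = 5.644×10^-4 H.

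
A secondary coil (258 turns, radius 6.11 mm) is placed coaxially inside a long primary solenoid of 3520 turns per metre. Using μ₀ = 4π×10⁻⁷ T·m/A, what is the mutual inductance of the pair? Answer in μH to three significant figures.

M ≈ 134 μH

The outer solenoid produces a uniform field B₁ = μ₀n₁I₁ across the inner coil,
so the flux linkage is N₂Φ = N₂B₁A₂ = μ₀n₁N₂A₂·I₁, giving M = μ₀n₁N₂A₂.
A₂ = πr² = π(6.110×10^-3 m)² = 1.173×10^-4 m².
M = (4π×10⁻⁷)(3520)(258)(1.173×10^-4) = 1.338×10^-4 H.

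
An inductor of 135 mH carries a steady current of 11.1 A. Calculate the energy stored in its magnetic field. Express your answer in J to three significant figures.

Stored magnetic energy: U = ½LI².
U = ½(0.135 H)(11.1 A)² = 8.317 J.

U ≈ 8.32 J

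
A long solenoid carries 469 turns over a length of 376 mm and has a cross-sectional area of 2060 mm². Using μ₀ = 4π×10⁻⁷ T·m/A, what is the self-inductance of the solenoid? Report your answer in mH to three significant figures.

A = 2060 mm² = 2.060×10^-3 m².
For a long solenoid, L = μ₀N²A/ℓ.
L = (4π×10⁻⁷)(469)²(2.060×10^-3)/(0.376 m) = 1.514×10^-3 H.

L ≈ 1.51 mH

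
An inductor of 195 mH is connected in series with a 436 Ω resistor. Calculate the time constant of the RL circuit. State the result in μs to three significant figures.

τ ≈ 447 μs

τ = L/R = (0.195 H)/(436 Ω) = 4.472×10^-4 s.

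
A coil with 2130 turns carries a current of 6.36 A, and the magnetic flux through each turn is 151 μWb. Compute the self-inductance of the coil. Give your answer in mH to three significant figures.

Self-inductance is defined by L = NΦ_B/I (flux linkage over current).
L = (2130)(1.510×10^-4 Wb)/(6.36 A) = 5.057×10^-2 H.

L ≈ 50.6 mH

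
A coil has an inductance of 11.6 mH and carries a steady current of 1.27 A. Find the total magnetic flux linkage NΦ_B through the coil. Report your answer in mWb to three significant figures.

NΦ_B ≈ 14.7 mWb

From L = NΦ_B/I, the flux linkage is NΦ_B = LI.
NΦ_B = (1.160×10^-2 H)(1.27 A) = 1.473×10^-2 Wb.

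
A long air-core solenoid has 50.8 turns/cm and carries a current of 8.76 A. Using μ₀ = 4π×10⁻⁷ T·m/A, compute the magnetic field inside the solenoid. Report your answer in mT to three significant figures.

B ≈ 55.9 mT

Inside a long solenoid, B = μ₀nI.
B = (4π×10⁻⁷)(5.080×10^3 m⁻¹)(8.76 A) = 5.592×10^-2 T.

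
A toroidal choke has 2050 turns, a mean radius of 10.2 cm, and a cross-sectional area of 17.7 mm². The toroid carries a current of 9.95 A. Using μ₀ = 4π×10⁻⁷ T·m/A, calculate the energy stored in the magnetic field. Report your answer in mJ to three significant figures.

U ≈ 7.22 mJ

L = μ₀N²A/(2πR) = (4π×10⁻⁷)(2050)²(1.770×10^-5)/(2π×0.102) = 1.459×10^-4 H.
U = ½LI² = ½(1.459×10^-4)(9.95)² = 7.220×10^-3 J.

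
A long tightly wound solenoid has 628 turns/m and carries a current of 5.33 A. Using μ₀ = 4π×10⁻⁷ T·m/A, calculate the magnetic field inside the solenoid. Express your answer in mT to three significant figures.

Inside a long solenoid, B = μ₀nI.
B = (4π×10⁻⁷)(628 m⁻¹)(5.33 A) = 4.206×10^-3 T.

B ≈ 4.21 mT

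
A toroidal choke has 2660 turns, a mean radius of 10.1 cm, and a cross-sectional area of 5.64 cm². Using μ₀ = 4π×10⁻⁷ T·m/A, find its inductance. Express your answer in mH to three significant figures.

For a thin toroid, L = μ₀N²A/(2πR).
L = (4π×10⁻⁷)(2660)²(5.640×10^-4) / (2π×0.101 m) = 7.902×10^-3 H.

L ≈ 7.90 mH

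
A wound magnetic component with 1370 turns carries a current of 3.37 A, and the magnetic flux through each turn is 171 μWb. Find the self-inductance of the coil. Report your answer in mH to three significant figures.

Self-inductance is defined by L = NΦ_B/I (flux linkage over current).
L = (1370)(1.710×10^-4 Wb)/(3.37 A) = 6.952×10^-2 H.

L ≈ 69.5 mH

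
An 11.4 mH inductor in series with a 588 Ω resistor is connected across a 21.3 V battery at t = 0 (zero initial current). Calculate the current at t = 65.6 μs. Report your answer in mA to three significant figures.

I ≈ 35.0 mA

τ = L/R = 1.140×10^-2/588 = 1.939×10^-5 s; final current I_∞ = ε/R = 21.3/588 = 3.622×10^-2 A.
I(t) = I_∞(1 − e^(−t/τ)) with t/τ = 3.384.
I = (3.622×10^-2)(1 − e^(−3.384)) = 3.500×10^-2 A.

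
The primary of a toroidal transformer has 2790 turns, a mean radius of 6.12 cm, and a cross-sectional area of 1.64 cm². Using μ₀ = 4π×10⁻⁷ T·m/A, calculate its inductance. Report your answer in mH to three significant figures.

L ≈ 4.17 mH

For a thin toroid, L = μ₀N²A/(2πR).
L = (4π×10⁻⁷)(2790)²(1.640×10^-4) / (2π×6.120×10^-2 m) = 4.172×10^-3 H.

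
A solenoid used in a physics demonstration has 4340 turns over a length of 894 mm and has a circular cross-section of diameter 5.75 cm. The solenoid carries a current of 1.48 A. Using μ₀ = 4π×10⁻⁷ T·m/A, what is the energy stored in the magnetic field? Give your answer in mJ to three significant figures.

A = π(d/2)² = π(2.875×10^-2 m)² = 2.597×10^-3 m².
L = μ₀N²A/ℓ = (4π×10⁻⁷)(4340)²(2.597×10^-3)/(0.894) = 6.875×10^-2 H.
U = ½LI² = ½(6.875×10^-2)(1.48)² = 7.530×10^-2 J.

U ≈ 75.3 mJ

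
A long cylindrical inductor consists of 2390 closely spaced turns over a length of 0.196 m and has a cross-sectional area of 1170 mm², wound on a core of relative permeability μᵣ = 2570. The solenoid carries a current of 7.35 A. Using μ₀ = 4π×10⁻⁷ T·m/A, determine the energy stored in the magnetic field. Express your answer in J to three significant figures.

U ≈ 2970 J

A = 1170 mm² = 1.170×10^-3 m².
L = μ₀μᵣN²A/ℓ = (4π×10⁻⁷)(2570)(2390)²(1.170×10^-3)/(0.196) = 110.1 H.
U = ½LI² = ½(110.1)(7.35)² = 2.974×10^3 J.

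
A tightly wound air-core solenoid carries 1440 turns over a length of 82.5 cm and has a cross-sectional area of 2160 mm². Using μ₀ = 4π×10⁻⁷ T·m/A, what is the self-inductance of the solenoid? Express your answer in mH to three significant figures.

A = 2160 mm² = 2.160×10^-3 m².
For a long solenoid, L = μ₀N²A/ℓ.
L = (4π×10⁻⁷)(1440)²(2.160×10^-3)/(0.825 m) = 6.822×10^-3 H.

L ≈ 6.82 mH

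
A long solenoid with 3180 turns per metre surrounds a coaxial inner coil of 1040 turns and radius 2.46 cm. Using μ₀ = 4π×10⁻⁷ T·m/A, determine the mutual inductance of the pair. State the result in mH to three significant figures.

The outer solenoid produces a uniform field B₁ = μ₀n₁I₁ across the inner coil,
so the flux linkage is N₂Φ = N₂B₁A₂ = μ₀n₁N₂A₂·I₁, giving M = μ₀n₁N₂A₂.
A₂ = πr² = π(2.460×10^-2 m)² = 1.901×10^-3 m².
M = (4π×10⁻⁷)(3180)(1040)(1.901×10^-3) = 7.901×10^-3 H.

M ≈ 7.90 mH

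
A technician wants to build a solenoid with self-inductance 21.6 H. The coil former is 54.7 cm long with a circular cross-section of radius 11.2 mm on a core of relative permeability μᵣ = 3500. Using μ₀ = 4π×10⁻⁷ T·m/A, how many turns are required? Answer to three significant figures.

A = πr² = π(1.120×10^-2 m)² = 3.941×10^-4 m².
From L = μ₀μᵣN²A/ℓ, N = √(Lℓ / (μ₀μᵣA)).
N = √[(21.6)(0.547) / ((4π×10⁻⁷)(3500)×3.941×10^-4)] = √(6.817×10^6) ≈ 2610.9.

N ≈ 2610 turns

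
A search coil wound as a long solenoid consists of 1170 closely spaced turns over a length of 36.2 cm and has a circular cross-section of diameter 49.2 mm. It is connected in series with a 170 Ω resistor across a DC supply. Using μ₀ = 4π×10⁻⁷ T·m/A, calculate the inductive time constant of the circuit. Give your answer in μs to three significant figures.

A = π(d/2)² = π(2.460×10^-2 m)² = 1.901×10^-3 m².
L = μ₀N²A/ℓ = (4π×10⁻⁷)(1170)²(1.901×10^-3)/(0.362) = 9.034×10^-3 H.
τ = L/R = (9.034×10^-3)/(170) = 5.314×10^-5 s.

τ ≈ 53.1 μs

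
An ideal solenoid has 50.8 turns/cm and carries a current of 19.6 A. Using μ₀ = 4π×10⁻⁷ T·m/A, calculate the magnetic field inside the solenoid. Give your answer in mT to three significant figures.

B ≈ 125 mT

Inside a long solenoid, B = μ₀nI.
B = (4π×10⁻⁷)(5.080×10^3 m⁻¹)(19.6 A) = 0.1251 T.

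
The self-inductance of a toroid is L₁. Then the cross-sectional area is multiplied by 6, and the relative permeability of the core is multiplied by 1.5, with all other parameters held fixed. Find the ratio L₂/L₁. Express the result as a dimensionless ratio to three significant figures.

L₂/L₁ = 9.00

For a toroid, L ∝ μᵣN²A/R.
L₂/L₁ = (6) × (1.5) = 9.00.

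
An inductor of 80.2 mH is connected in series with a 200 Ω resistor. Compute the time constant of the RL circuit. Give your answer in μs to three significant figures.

τ ≈ 401 μs

τ = L/R = (8.020×10^-2 H)/(200 Ω) = 4.010×10^-4 s.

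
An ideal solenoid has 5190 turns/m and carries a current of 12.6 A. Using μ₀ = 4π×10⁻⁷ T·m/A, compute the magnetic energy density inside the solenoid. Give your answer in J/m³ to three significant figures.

B = μ₀nI = (4π×10⁻⁷)(5.190×10^3)(12.6) = 8.218×10^-2 T.
u = B²/(2μ₀) = (8.218×10^-2)²/(2×4π×10⁻⁷) = 2.687×10^3 J/m³.

u ≈ 2690 J/m³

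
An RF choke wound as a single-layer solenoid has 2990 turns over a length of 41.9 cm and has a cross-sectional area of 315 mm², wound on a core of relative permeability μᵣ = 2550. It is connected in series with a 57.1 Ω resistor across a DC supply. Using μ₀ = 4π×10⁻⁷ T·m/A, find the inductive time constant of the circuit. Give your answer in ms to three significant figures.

τ ≈ 377 ms

A = 315 mm² = 3.150×10^-4 m².
L = μ₀μᵣN²A/ℓ = (4π×10⁻⁷)(2550)(2990)²(3.150×10^-4)/(0.419) = 21.54 H.
τ = L/R = (21.54)/(57.1) = 0.3772 s.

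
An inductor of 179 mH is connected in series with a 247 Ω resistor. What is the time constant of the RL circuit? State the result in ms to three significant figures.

τ = L/R = (0.179 H)/(247 Ω) = 7.247×10^-4 s.

τ ≈ 0.725 ms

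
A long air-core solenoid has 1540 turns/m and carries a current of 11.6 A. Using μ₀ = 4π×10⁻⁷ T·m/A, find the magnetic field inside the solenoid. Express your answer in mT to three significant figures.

B ≈ 22.4 mT

Inside a long solenoid, B = μ₀nI.
B = (4π×10⁻⁷)(1.540×10^3 m⁻¹)(11.6 A) = 2.2449×10^-2 T.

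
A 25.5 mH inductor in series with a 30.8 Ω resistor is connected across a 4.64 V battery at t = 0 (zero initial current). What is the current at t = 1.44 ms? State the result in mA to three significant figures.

τ = L/R = 2.550×10^-2/30.8 = 8.279×10^-4 s; final current I_∞ = ε/R = 4.64/30.8 = 0.1506 A.
I(t) = I_∞(1 − e^(−t/τ)) with t/τ = 1.739.
I = (0.1506)(1 − e^(−1.739)) = 0.1242 A.

I ≈ 124 mA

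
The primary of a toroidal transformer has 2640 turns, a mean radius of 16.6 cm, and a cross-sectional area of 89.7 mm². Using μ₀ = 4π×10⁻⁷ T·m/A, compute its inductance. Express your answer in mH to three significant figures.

L ≈ 0.753 mH

For a thin toroid, L = μ₀N²A/(2πR).
L = (4π×10⁻⁷)(2640)²(8.970×10^-5) / (2π×0.166 m) = 7.532×10^-4 H.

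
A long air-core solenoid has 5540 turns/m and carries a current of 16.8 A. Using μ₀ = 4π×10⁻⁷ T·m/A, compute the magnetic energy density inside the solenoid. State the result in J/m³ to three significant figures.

B = μ₀nI = (4π×10⁻⁷)(5.540×10^3)(16.8) = 0.117 T.
u = B²/(2μ₀) = (0.117)²/(2×4π×10⁻⁷) = 5.443×10^3 J/m³.

u ≈ 5440 J/m³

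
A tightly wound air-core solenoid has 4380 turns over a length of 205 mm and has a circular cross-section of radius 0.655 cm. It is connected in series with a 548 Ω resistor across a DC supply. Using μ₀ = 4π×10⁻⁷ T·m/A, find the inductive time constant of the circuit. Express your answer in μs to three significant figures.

τ ≈ 28.9 μs

A = πr² = π(6.550×10^-3 m)² = 1.348×10^-4 m².
L = μ₀N²A/ℓ = (4π×10⁻⁷)(4380)²(1.348×10^-4)/(0.205) = 1.585×10^-2 H.
τ = L/R = (1.585×10^-2)/(548) = 2.892×10^-5 s.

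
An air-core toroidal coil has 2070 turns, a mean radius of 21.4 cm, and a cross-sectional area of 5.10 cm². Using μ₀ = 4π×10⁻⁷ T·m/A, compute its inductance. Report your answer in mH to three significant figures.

L ≈ 2.04 mH

For a thin toroid, L = μ₀N²A/(2πR).
L = (4π×10⁻⁷)(2070)²(5.100×10^-4) / (2π×0.214 m) = 2.042×10^-3 H.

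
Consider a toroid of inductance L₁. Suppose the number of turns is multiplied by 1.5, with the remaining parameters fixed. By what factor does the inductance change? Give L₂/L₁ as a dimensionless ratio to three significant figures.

For a toroid, L ∝ μᵣN²A/R.
L₂/L₁ = (1.5)^2 = 2.25.

L₂/L₁ = 2.25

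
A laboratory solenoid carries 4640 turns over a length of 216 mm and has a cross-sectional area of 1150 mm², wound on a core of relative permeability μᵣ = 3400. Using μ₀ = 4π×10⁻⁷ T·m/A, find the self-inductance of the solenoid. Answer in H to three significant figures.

A = 1150 mm² = 1.150×10^-3 m².
For a long solenoid, L = μ₀μᵣN²A/ℓ.
L = (4π×10⁻⁷)(3400)(4640)²(1.150×10^-3)/(0.216 m) = 489.7 H.

L ≈ 490 H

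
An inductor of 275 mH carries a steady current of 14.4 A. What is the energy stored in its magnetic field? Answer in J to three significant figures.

Stored magnetic energy: U = ½LI².
U = ½(0.275 H)(14.4 A)² = 28.51 J.

U ≈ 28.5 J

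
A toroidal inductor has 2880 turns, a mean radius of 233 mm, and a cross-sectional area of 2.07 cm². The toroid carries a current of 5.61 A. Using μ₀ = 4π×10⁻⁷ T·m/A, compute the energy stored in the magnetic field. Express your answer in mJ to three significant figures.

U ≈ 23.2 mJ

L = μ₀N²A/(2πR) = (4π×10⁻⁷)(2880)²(2.070×10^-4)/(2π×0.233) = 1.474×10^-3 H.
U = ½LI² = ½(1.474×10^-3)(5.61)² = 2.319×10^-2 J.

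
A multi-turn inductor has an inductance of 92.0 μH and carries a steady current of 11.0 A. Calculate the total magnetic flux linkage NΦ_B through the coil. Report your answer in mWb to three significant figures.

From L = NΦ_B/I, the flux linkage is NΦ_B = LI.
NΦ_B = (9.200×10^-5 H)(11.0 A) = 1.012×10^-3 Wb.

NΦ_B ≈ 1.01 mWb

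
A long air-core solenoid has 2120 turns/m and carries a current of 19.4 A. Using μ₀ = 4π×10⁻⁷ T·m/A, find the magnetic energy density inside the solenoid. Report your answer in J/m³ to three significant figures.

u ≈ 1060 J/m³

B = μ₀nI = (4π×10⁻⁷)(2.120×10^3)(19.4) = 5.168×10^-2 T.
u = B²/(2μ₀) = (5.168×10^-2)²/(2×4π×10⁻⁷) = 1.063×10^3 J/m³.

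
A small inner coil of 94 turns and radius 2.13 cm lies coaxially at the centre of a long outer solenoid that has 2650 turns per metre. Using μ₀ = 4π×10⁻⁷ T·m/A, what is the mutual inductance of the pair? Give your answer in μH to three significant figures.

The outer solenoid produces a uniform field B₁ = μ₀n₁I₁ across the inner coil,
so the flux linkage is N₂Φ = N₂B₁A₂ = μ₀n₁N₂A₂·I₁, giving M = μ₀n₁N₂A₂.
A₂ = πr² = π(2.130×10^-2 m)² = 1.425×10^-3 m².
M = (4π×10⁻⁷)(2650)(94)(1.425×10^-3) = 4.462×10^-4 H.

M ≈ 446 μH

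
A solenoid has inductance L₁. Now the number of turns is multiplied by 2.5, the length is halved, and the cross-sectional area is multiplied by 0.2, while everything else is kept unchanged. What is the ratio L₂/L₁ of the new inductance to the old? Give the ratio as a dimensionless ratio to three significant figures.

For a solenoid, L ∝ μᵣN²A/ℓ.
L₂/L₁ = (2.5)^2 × (0.5)^-1 × (0.2) = 2.50.

L₂/L₁ = 2.50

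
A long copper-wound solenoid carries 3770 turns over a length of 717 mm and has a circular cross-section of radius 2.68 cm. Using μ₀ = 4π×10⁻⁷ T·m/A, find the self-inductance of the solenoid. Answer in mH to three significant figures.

L ≈ 56.2 mH

A = πr² = π(2.680×10^-2 m)² = 2.256×10^-3 m².
For a long solenoid, L = μ₀N²A/ℓ.
L = (4π×10⁻⁷)(3770)²(2.256×10^-3)/(0.717 m) = 5.621×10^-2 H.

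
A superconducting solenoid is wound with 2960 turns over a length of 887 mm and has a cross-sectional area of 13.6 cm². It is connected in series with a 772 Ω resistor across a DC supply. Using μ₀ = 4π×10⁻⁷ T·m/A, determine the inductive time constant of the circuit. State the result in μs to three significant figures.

A = 13.6 cm² = 1.360×10^-3 m².
L = μ₀N²A/ℓ = (4π×10⁻⁷)(2960)²(1.360×10^-3)/(0.887) = 1.688×10^-2 H.
τ = L/R = (1.688×10^-2)/(772) = 2.187×10^-5 s.

τ ≈ 21.9 μs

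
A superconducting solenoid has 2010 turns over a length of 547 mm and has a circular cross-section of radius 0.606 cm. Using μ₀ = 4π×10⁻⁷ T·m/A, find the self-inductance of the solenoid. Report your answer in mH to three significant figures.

A = πr² = π(6.060×10^-3 m)² = 1.154×10^-4 m².
For a long solenoid, L = μ₀N²A/ℓ.
L = (4π×10⁻⁷)(2010)²(1.154×10^-4)/(0.547 m) = 1.071×10^-3 H.

L ≈ 1.07 mH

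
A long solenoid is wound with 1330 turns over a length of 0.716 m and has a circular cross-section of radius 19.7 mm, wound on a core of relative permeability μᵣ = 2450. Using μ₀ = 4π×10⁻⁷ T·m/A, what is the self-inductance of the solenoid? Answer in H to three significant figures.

A = πr² = π(1.970×10^-2 m)² = 1.219×10^-3 m².
For a long solenoid, L = μ₀μᵣN²A/ℓ.
L = (4π×10⁻⁷)(2450)(1330)²(1.219×10^-3)/(0.716 m) = 9.274 H.

L ≈ 9.27 H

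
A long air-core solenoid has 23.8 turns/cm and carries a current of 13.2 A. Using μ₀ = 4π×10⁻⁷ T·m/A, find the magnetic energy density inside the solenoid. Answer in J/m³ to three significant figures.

u ≈ 620 J/m³

B = μ₀nI = (4π×10⁻⁷)(2.380×10^3)(13.2) = 3.948×10^-2 T.
u = B²/(2μ₀) = (3.948×10^-2)²/(2×4π×10⁻⁷) = 620.1 J/m³.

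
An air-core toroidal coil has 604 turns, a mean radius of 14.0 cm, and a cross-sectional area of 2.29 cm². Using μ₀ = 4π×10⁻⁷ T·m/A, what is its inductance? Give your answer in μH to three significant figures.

For a thin toroid, L = μ₀N²A/(2πR).
L = (4π×10⁻⁷)(604)²(2.290×10^-4) / (2π×0.14 m) = 1.193×10^-4 H.

L ≈ 119 μH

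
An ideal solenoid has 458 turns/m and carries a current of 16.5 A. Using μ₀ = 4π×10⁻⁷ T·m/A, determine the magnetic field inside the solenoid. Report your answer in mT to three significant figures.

Inside a long solenoid, B = μ₀nI.
B = (4π×10⁻⁷)(458 m⁻¹)(16.5 A) = 9.496×10^-3 T.

B ≈ 9.50 mT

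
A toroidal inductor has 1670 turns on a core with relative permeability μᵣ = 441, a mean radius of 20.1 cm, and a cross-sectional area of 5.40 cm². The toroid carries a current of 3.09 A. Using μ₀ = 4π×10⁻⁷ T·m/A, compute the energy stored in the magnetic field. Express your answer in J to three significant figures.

U ≈ 3.15 J

L = μ₀μᵣN²A/(2πR) = (4π×10⁻⁷)(441)(1670)²(5.400×10^-4)/(2π×0.201) = 0.6608 H.
U = ½LI² = ½(0.6608)(3.09)² = 3.1549 J.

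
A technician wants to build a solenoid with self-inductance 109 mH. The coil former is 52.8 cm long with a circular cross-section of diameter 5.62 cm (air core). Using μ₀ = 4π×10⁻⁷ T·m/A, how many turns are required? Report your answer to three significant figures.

N ≈ 4300 turns

A = π(d/2)² = π(2.810×10^-2 m)² = 2.481×10^-3 m².
From L = μ₀N²A/ℓ, N = √(Lℓ / (μ₀A)).
N = √[(0.109)(0.528) / ((4π×10⁻⁷)×2.481×10^-3)] = √(1.846×10^7) ≈ 4296.8.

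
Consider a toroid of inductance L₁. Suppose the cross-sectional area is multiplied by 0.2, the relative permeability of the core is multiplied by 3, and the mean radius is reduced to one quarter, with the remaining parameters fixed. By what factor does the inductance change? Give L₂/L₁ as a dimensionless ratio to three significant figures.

For a toroid, L ∝ μᵣN²A/R.
L₂/L₁ = (0.2) × (3) × (0.25)^-1 = 2.40.

L₂/L₁ = 2.40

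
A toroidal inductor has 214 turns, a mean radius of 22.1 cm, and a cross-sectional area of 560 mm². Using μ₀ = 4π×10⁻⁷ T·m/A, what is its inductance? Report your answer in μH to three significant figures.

For a thin toroid, L = μ₀N²A/(2πR).
L = (4π×10⁻⁷)(214)²(5.600×10^-4) / (2π×0.221 m) = 2.321×10^-5 H.

L ≈ 23.2 μH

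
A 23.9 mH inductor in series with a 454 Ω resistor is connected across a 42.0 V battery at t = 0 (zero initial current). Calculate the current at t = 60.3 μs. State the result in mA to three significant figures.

τ = L/R = 2.390×10^-2/454 = 5.264×10^-5 s; final current I_∞ = ε/R = 42.0/454 = 9.251×10^-2 A.
I(t) = I_∞(1 − e^(−t/τ)) with t/τ = 1.145.
I = (9.251×10^-2)(1 − e^(−1.145)) = 6.308×10^-2 A.

I ≈ 63.1 mA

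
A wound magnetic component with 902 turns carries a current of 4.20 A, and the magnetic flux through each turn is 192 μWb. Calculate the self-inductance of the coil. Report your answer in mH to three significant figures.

Self-inductance is defined by L = NΦ_B/I (flux linkage over current).
L = (902)(1.920×10^-4 Wb)/(4.20 A) = 4.123×10^-2 H.

L ≈ 41.2 mH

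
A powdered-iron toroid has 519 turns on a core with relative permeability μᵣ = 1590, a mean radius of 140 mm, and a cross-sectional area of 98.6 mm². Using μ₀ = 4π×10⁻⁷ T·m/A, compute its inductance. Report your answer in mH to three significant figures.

L ≈ 60.3 mH

For a thin toroid, L = μ₀μᵣN²A/(2πR).
L = (4π×10⁻⁷)(1590)(519)²(9.860×10^-5) / (2π×0.14 m) = 6.033×10^-2 H.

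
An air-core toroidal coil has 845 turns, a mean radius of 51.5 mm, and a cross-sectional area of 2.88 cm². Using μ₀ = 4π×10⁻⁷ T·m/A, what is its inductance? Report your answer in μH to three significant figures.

L ≈ 799 μH

For a thin toroid, L = μ₀N²A/(2πR).
L = (4π×10⁻⁷)(845)²(2.880×10^-4) / (2π×5.150×10^-2 m) = 7.986×10^-4 H.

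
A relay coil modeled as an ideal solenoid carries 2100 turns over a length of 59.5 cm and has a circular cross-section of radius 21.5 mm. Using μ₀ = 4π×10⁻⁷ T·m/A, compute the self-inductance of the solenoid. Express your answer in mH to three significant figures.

L ≈ 13.5 mH

A = πr² = π(2.150×10^-2 m)² = 1.452×10^-3 m².
For a long solenoid, L = μ₀N²A/ℓ.
L = (4π×10⁻⁷)(2100)²(1.452×10^-3)/(0.595 m) = 1.353×10^-2 H.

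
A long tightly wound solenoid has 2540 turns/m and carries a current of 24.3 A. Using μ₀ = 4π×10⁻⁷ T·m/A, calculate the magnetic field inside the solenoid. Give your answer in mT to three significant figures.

B ≈ 77.6 mT

Inside a long solenoid, B = μ₀nI.
B = (4π×10⁻⁷)(2.540×10^3 m⁻¹)(24.3 A) = 7.756×10^-2 T.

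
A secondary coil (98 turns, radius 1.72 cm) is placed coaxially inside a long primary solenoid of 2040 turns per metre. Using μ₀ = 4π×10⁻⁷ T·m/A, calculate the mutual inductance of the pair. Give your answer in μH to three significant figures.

M ≈ 233 μH

The outer solenoid produces a uniform field B₁ = μ₀n₁I₁ across the inner coil,
so the flux linkage is N₂Φ = N₂B₁A₂ = μ₀n₁N₂A₂·I₁, giving M = μ₀n₁N₂A₂.
A₂ = πr² = π(1.720×10^-2 m)² = 9.294×10^-4 m².
M = (4π×10⁻⁷)(2040)(98)(9.294×10^-4) = 2.3349×10^-4 H.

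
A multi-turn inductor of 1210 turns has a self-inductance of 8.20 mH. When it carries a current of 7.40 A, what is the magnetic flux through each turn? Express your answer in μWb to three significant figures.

From L = NΦ_B/I, the flux per turn is Φ_B = LI/N.
Φ_B = (8.200×10^-3 H)(7.40 A)/1210 = 5.0149×10^-5 Wb.

Φ_B ≈ 50.1 μWb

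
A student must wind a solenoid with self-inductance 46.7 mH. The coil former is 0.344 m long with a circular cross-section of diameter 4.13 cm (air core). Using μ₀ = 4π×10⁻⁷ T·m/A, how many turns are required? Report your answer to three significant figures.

A = π(d/2)² = π(2.065×10^-2 m)² = 1.340×10^-3 m².
From L = μ₀N²A/ℓ, N = √(Lℓ / (μ₀A)).
N = √[(4.670×10^-2)(0.344) / ((4π×10⁻⁷)×1.340×10^-3)] = √(9.543×10^6) ≈ 3089.1.

N ≈ 3090 turns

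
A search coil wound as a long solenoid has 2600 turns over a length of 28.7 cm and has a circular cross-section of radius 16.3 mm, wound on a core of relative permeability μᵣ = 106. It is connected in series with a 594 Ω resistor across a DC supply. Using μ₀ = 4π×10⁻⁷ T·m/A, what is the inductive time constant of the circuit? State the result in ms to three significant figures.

τ ≈ 4.41 ms

A = πr² = π(1.630×10^-2 m)² = 8.347×10^-4 m².
L = μ₀μᵣN²A/ℓ = (4π×10⁻⁷)(106)(2600)²(8.347×10^-4)/(0.287) = 2.619 H.
τ = L/R = (2.619)/(594) = 4.409×10^-3 s.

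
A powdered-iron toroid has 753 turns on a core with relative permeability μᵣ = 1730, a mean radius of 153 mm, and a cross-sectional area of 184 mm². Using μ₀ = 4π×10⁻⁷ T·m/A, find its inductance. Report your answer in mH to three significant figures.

L ≈ 236 mH

For a thin toroid, L = μ₀μᵣN²A/(2πR).
L = (4π×10⁻⁷)(1730)(753)²(1.840×10^-4) / (2π×0.153 m) = 0.2359 H.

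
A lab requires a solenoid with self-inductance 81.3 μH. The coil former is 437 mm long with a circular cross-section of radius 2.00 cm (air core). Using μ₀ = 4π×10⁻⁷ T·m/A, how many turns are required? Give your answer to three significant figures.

N ≈ 150 turns

A = πr² = π(2.000×10^-2 m)² = 1.257×10^-3 m².
From L = μ₀N²A/ℓ, N = √(Lℓ / (μ₀A)).
N = √[(8.130×10^-5)(0.437) / ((4π×10⁻⁷)×1.257×10^-3)] = √(2.250×10^4) ≈ 150.0.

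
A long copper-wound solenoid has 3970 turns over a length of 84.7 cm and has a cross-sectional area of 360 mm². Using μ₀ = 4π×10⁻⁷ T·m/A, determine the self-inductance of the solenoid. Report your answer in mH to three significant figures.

L ≈ 8.42 mH

A = 360 mm² = 3.600×10^-4 m².
For a long solenoid, L = μ₀N²A/ℓ.
L = (4π×10⁻⁷)(3970)²(3.600×10^-4)/(0.847 m) = 8.418×10^-3 H.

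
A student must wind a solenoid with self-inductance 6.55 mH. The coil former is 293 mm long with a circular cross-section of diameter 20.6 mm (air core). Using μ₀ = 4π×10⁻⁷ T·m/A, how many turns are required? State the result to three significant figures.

N ≈ 2140 turns

A = π(d/2)² = π(1.030×10^-2 m)² = 3.333×10^-4 m².
From L = μ₀N²A/ℓ, N = √(Lℓ / (μ₀A)).
N = √[(6.550×10^-3)(0.293) / ((4π×10⁻⁷)×3.333×10^-4)] = √(4.582×10^6) ≈ 2140.6.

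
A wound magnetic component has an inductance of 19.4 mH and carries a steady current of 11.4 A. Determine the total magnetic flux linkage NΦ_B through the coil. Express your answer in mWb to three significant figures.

From L = NΦ_B/I, the flux linkage is NΦ_B = LI.
NΦ_B = (1.940×10^-2 H)(11.4 A) = 0.2212 Wb.

NΦ_B ≈ 221 mWb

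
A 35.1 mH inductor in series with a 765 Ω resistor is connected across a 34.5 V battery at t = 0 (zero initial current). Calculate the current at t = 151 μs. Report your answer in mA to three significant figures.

τ = L/R = 3.510×10^-2/765 = 4.588×10^-5 s; final current I_∞ = ε/R = 34.5/765 = 4.510×10^-2 A.
I(t) = I_∞(1 − e^(−t/τ)) with t/τ = 3.291.
I = (4.510×10^-2)(1 − e^(−3.291)) = 4.342×10^-2 A.

I ≈ 43.4 mA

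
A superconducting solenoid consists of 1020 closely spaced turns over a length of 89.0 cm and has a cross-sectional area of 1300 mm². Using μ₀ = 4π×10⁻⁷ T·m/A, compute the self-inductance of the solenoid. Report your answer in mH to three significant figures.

L ≈ 1.91 mH

A = 1300 mm² = 1.300×10^-3 m².
For a long solenoid, L = μ₀N²A/ℓ.
L = (4π×10⁻⁷)(1020)²(1.300×10^-3)/(0.89 m) = 1.910×10^-3 H.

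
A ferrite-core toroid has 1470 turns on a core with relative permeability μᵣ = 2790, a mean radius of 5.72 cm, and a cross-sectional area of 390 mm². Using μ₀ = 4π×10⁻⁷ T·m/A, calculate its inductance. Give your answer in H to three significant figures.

For a thin toroid, L = μ₀μᵣN²A/(2πR).
L = (4π×10⁻⁷)(2790)(1470)²(3.900×10^-4) / (2π×5.720×10^-2 m) = 8.221 H.

L ≈ 8.22 H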